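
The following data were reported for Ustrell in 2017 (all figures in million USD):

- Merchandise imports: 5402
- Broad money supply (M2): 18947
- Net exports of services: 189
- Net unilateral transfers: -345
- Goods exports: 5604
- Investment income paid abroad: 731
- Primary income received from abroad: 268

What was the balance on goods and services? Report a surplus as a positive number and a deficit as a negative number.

Goods balance = 5604 - 5402 = 202
Services balance = 189
Trade balance (goods + services) = 202 + 189 = 391

391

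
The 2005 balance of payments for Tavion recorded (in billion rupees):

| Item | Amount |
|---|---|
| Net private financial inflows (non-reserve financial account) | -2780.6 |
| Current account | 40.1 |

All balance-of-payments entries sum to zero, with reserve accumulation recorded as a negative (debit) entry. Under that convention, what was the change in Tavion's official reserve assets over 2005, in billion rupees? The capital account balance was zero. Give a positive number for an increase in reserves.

-2740.5

Official reserve transactions balance = -(40.1 + (-2780.6)) = 2740.5
An accumulation of reserves is recorded as a debit (negative entry), so the change in the stock of reserves is the negative of that balance.
Change in official reserves = -(2740.5) = -2740.5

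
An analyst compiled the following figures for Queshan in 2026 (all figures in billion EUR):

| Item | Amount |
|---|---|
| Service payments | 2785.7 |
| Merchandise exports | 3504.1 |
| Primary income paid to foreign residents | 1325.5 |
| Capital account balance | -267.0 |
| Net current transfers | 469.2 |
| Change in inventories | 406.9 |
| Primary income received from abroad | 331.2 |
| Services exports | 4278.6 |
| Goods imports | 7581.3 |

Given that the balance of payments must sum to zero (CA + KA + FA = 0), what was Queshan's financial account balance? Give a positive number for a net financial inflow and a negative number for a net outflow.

Goods balance = 3504.1 - 7581.3 = -4077.2
Services balance = 4278.6 - 2785.7 = 1492.9
Trade balance (goods + services) = -4077.2 + 1492.9 = -2584.3
Net primary income = 331.2 - 1325.5 = -994.3
Net secondary income = 469.2
Current account = -2584.3 + (-994.3) + 469.2 = -3109.4
Financial account = -(-3109.4 + (-267.0)) = 3376.4

3376.4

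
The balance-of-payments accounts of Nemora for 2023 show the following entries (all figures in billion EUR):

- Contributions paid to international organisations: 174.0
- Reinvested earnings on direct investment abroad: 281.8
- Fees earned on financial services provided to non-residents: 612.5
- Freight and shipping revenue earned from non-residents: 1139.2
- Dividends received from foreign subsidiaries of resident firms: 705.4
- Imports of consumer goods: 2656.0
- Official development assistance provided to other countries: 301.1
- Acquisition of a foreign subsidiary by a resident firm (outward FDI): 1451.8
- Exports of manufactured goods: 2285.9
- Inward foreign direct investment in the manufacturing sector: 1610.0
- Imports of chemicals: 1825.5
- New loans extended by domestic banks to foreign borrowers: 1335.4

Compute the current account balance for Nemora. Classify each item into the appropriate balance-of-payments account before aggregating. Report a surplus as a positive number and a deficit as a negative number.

68.2

Goods: -2656.0 - 1825.5 + 2285.9 = -2195.6
Services: 1139.2 + 612.5 = 1751.7
Primary income: 281.8 + 705.4 = 987.2
Secondary income: -301.1 - 174.0 = -475.1
Current account = (-2195.6) + 1751.7 + 987.2 + (-475.1) = 68.2
(Excluded from the current account — financial account: acquisition of a foreign subsidiary by a resident firm (outward FDI) 1451.8, inward foreign direct investment in the manufacturing sector 1610.0, new loans extended by domestic banks to foreign borrowers 1335.4.)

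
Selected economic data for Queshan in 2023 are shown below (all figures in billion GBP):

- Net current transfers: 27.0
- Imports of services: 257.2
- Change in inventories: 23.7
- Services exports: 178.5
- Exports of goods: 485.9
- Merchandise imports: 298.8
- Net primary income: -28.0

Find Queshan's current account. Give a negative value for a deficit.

Goods balance = 485.9 - 298.8 = 187.1
Services balance = 178.5 - 257.2 = -78.7
Trade balance (goods + services) = 187.1 + (-78.7) = 108.4
Net primary income = -28.0
Net secondary income = 27.0
Current account = 108.4 + (-28.0) + 27.0 = 107.4

107.4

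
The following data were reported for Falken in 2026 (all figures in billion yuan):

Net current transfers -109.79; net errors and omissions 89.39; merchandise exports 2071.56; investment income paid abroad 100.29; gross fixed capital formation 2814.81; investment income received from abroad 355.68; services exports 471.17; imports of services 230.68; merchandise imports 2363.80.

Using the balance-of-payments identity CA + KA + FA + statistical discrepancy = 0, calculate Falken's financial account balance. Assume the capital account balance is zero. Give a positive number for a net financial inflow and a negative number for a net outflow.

Goods balance = 2071.56 - 2363.80 = -292.24
Services balance = 471.17 - 230.68 = 240.49
Trade balance (goods + services) = -292.24 + 240.49 = -51.75
Net primary income = 355.68 - 100.29 = 255.39
Net secondary income = -109.79
Current account = -51.75 + 255.39 + (-109.79) = 93.85
Financial account = -(93.85 + 89.39) = -183.24

-183.24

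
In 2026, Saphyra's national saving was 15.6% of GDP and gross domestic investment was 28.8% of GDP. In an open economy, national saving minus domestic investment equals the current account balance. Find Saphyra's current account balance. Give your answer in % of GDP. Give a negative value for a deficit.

S - I = CA (net lending to the rest of the world).
CA = S - I = 15.6 - 28.8 = -13.2

-13.2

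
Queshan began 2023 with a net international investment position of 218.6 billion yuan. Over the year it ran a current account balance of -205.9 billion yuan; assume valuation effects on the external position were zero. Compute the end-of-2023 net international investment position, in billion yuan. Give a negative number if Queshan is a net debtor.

12.7

With no valuation effects, change in NIIP = current account = -205.9
End-of-year NIIP = 218.6 + (-205.9) = 12.7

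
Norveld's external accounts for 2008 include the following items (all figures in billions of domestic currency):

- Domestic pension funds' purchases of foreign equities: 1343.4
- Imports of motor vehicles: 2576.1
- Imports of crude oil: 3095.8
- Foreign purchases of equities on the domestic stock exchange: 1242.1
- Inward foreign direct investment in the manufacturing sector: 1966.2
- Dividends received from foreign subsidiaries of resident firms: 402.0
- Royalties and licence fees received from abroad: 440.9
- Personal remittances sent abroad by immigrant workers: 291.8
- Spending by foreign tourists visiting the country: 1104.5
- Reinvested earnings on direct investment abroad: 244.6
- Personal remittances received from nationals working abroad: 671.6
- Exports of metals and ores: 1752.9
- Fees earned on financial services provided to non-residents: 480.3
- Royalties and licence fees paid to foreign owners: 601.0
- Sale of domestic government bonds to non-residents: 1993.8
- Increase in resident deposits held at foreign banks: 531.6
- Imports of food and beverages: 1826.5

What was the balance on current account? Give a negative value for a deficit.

Goods: -1826.5 - 3095.8 + 1752.9 - 2576.1 = -5745.5
Services: -601.0 + 1104.5 + 480.3 + 440.9 = 1424.7
Primary income: 402.0 + 244.6 = 646.6
Secondary income: 671.6 - 291.8 = 379.8
Current account = (-5745.5) + 1424.7 + 646.6 + 379.8 = -3294.4
(Excluded from the current account — financial account: domestic pension funds' purchases of foreign equities 1343.4, foreign purchases of equities on the domestic stock exchange 1242.1, inward foreign direct investment in the manufacturing sector 1966.2, sale of domestic government bonds to non-residents 1993.8, increase in resident deposits held at foreign banks 531.6.)

-3294.4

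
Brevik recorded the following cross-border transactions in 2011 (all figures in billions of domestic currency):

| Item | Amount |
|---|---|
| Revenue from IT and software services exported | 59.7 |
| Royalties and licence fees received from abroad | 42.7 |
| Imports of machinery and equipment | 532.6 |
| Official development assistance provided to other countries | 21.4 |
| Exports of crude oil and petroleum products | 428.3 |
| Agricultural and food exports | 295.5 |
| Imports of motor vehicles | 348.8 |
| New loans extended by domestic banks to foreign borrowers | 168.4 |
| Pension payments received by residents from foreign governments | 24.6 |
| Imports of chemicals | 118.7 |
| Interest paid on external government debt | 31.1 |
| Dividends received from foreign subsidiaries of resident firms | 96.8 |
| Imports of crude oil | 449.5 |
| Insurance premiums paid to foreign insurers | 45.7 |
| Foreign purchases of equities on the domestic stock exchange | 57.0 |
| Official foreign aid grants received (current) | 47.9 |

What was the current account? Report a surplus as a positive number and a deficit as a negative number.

Goods: 428.3 - 532.6 - 348.8 - 118.7 - 449.5 + 295.5 = -725.8
Services: 42.7 + 59.7 - 45.7 = 56.7
Primary income: -31.1 + 96.8 = 65.7
Secondary income: -21.4 + 47.9 + 24.6 = 51.1
Current account = (-725.8) + 56.7 + 65.7 + 51.1 = -552.3
(Excluded from the current account — financial account: new loans extended by domestic banks to foreign borrowers 168.4, foreign purchases of equities on the domestic stock exchange 57.0.)

-552.3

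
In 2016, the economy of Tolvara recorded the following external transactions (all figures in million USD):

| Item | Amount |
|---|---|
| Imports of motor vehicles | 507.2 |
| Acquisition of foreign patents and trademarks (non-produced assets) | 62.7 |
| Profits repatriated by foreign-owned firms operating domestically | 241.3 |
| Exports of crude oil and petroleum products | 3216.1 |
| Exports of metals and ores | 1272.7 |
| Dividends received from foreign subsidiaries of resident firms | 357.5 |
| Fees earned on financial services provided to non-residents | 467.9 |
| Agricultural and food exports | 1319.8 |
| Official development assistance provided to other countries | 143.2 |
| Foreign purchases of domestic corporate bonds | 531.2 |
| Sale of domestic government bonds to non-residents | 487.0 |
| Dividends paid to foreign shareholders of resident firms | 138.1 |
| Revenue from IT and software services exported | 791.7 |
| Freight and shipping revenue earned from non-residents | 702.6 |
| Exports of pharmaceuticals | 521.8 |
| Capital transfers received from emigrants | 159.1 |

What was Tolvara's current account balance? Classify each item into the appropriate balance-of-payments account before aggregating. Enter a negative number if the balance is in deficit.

Goods: 1272.7 + 1319.8 - 507.2 + 3216.1 + 521.8 = 5823.2
Services: 467.9 + 791.7 + 702.6 = 1962.2
Primary income: -138.1 - 241.3 + 357.5 = -21.9
Secondary income: -143.2
Current account = 5823.2 + 1962.2 + (-21.9) + (-143.2) = 7620.3
(Excluded from the current account — capital account: acquisition of foreign patents and trademarks (non-produced assets) 62.7, capital transfers received from emigrants 159.1; financial account: foreign purchases of domestic corporate bonds 531.2, sale of domestic government bonds to non-residents 487.0.)

7620.3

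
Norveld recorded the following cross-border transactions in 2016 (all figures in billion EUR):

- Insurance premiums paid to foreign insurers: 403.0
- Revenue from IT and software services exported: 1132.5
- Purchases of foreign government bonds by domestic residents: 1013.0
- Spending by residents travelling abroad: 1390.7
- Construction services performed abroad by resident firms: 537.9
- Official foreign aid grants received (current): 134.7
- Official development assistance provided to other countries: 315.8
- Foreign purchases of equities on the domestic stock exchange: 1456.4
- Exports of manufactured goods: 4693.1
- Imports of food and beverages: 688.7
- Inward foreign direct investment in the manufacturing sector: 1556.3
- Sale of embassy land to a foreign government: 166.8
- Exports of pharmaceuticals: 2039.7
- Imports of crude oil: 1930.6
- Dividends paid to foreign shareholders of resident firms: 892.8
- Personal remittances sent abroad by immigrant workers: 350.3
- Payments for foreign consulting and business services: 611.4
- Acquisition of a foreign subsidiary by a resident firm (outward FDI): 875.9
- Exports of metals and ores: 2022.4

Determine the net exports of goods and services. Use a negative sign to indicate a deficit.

Goods: 2039.7 + 2022.4 - 1930.6 + 4693.1 - 688.7 = 6135.9
Services: -1390.7 - 403.0 + 537.9 + 1132.5 - 611.4 = -734.7
Trade balance = 6135.9 + (-734.7) = 5401.2
(Excluded from the trade balance — financial account: purchases of foreign government bonds by domestic residents 1013.0, foreign purchases of equities on the domestic stock exchange 1456.4, inward foreign direct investment in the manufacturing sector 1556.3, acquisition of a foreign subsidiary by a resident firm (outward FDI) 875.9; secondary income: official foreign aid grants received (current) 134.7, official development assistance provided to other countries 315.8, personal remittances sent abroad by immigrant workers 350.3; capital account: sale of embassy land to a foreign government 166.8; primary income: dividends paid to foreign shareholders of resident firms 892.8.)

5401.2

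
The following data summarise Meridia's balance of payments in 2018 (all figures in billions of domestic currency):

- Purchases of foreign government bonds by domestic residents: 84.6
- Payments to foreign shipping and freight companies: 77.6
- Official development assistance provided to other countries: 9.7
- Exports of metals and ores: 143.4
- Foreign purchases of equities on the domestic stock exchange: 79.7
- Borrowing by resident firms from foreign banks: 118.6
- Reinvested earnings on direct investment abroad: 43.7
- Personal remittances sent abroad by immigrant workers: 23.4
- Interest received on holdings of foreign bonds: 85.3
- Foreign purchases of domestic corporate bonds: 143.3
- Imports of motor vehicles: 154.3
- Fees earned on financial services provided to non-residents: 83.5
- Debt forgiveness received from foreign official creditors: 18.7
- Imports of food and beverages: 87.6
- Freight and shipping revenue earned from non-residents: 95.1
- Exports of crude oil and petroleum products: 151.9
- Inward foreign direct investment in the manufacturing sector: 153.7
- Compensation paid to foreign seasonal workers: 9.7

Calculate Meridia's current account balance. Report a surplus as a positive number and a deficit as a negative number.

Goods: -154.3 - 87.6 + 143.4 + 151.9 = 53.4
Services: -77.6 + 95.1 + 83.5 = 101.0
Primary income: 85.3 + 43.7 - 9.7 = 119.3
Secondary income: -9.7 - 23.4 = -33.1
Current account = 53.4 + 101.0 + 119.3 + (-33.1) = 240.6
(Excluded from the current account — financial account: purchases of foreign government bonds by domestic residents 84.6, foreign purchases of equities on the domestic stock exchange 79.7, borrowing by resident firms from foreign banks 118.6, foreign purchases of domestic corporate bonds 143.3, inward foreign direct investment in the manufacturing sector 153.7; capital account: debt forgiveness received from foreign official creditors 18.7.)

240.6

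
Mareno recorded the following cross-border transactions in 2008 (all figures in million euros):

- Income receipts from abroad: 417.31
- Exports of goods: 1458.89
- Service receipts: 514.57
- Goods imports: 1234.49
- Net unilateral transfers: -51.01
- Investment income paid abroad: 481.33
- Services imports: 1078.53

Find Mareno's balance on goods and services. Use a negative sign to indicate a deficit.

Goods balance = 1458.89 - 1234.49 = 224.40
Services balance = 514.57 - 1078.53 = -563.96
Trade balance (goods + services) = 224.40 + (-563.96) = -339.56

-339.56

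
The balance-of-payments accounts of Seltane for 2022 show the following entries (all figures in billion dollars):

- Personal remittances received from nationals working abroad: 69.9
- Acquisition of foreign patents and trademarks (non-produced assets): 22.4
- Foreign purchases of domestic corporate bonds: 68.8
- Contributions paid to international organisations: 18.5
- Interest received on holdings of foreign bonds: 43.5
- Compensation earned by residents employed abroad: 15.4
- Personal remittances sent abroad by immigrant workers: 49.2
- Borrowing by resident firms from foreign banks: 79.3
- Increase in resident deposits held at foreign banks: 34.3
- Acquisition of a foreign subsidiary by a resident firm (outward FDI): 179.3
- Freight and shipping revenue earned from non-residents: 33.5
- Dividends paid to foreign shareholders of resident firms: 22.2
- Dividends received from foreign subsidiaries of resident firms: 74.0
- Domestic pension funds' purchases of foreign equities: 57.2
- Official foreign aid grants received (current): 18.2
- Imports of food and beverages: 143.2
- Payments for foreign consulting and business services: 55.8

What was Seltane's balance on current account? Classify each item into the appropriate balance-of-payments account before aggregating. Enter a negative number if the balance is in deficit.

Goods: -143.2
Services: -55.8 + 33.5 = -22.3
Primary income: -22.2 + 43.5 + 74.0 + 15.4 = 110.7
Secondary income: -49.2 - 18.5 + 18.2 + 69.9 = 20.4
Current account = (-143.2) + (-22.3) + 110.7 + 20.4 = -34.4
(Excluded from the current account — capital account: acquisition of foreign patents and trademarks (non-produced assets) 22.4; financial account: foreign purchases of domestic corporate bonds 68.8, borrowing by resident firms from foreign banks 79.3, increase in resident deposits held at foreign banks 34.3, acquisition of a foreign subsidiary by a resident firm (outward FDI) 179.3, domestic pension funds' purchases of foreign equities 57.2.)

-34.4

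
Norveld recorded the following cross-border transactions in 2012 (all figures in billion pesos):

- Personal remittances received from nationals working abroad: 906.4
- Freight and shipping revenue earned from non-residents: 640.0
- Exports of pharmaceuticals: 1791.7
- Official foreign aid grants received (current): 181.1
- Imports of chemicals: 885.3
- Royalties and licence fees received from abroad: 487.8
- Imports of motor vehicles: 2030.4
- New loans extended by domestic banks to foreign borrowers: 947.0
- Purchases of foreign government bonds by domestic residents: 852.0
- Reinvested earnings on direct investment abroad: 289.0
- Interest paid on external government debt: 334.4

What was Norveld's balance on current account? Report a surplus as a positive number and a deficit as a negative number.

Goods: -885.3 - 2030.4 + 1791.7 = -1124.0
Services: 487.8 + 640.0 = 1127.8
Primary income: 289.0 - 334.4 = -45.4
Secondary income: 181.1 + 906.4 = 1087.5
Current account = (-1124.0) + 1127.8 + (-45.4) + 1087.5 = 1045.9
(Excluded from the current account — financial account: new loans extended by domestic banks to foreign borrowers 947.0, purchases of foreign government bonds by domestic residents 852.0.)

1045.9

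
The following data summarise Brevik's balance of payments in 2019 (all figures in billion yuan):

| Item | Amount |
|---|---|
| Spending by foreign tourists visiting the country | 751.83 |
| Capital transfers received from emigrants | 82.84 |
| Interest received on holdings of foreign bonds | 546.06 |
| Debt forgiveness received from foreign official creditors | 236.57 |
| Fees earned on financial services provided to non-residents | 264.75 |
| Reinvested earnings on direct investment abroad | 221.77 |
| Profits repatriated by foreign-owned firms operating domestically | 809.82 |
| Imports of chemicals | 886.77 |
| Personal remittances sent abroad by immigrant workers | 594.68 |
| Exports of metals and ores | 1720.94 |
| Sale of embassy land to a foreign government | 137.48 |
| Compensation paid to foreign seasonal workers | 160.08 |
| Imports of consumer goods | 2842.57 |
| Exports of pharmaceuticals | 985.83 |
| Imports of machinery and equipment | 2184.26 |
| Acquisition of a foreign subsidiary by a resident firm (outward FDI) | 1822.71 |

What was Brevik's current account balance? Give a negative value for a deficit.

-2987.00

Goods: -2184.26 - 886.77 + 985.83 + 1720.94 - 2842.57 = -3206.83
Services: 751.83 + 264.75 = 1016.58
Primary income: 221.77 - 160.08 + 546.06 - 809.82 = -202.07
Secondary income: -594.68
Current account = (-3206.83) + 1016.58 + (-202.07) + (-594.68) = -2987.00
(Excluded from the current account — capital account: capital transfers received from emigrants 82.84, debt forgiveness received from foreign official creditors 236.57, sale of embassy land to a foreign government 137.48; financial account: acquisition of a foreign subsidiary by a resident firm (outward FDI) 1822.71.)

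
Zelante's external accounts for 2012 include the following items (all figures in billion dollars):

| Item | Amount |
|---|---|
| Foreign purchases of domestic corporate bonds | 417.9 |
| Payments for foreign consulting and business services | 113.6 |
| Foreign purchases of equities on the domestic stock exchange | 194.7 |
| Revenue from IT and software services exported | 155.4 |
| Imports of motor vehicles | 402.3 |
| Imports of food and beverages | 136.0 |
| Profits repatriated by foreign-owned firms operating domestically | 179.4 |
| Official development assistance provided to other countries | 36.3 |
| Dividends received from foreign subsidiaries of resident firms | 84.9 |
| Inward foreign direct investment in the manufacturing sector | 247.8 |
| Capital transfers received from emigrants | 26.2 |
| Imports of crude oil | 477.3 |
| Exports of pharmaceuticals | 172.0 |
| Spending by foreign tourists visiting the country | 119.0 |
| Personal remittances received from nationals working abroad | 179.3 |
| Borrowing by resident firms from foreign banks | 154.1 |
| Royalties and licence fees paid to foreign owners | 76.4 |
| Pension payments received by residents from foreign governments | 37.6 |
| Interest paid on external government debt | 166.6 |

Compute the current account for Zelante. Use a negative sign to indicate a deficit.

Goods: -477.3 - 136.0 - 402.3 + 172.0 = -843.6
Services: 119.0 - 113.6 - 76.4 + 155.4 = 84.4
Primary income: 84.9 - 166.6 - 179.4 = -261.1
Secondary income: 37.6 + 179.3 - 36.3 = 180.6
Current account = (-843.6) + 84.4 + (-261.1) + 180.6 = -839.7
(Excluded from the current account — financial account: foreign purchases of domestic corporate bonds 417.9, foreign purchases of equities on the domestic stock exchange 194.7, inward foreign direct investment in the manufacturing sector 247.8, borrowing by resident firms from foreign banks 154.1; capital account: capital transfers received from emigrants 26.2.)

-839.7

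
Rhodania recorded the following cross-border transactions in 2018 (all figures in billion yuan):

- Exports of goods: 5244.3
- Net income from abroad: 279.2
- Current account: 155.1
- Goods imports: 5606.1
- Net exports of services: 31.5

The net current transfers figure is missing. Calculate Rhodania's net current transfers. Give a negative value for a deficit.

206.2

Current account = goods balance + services balance + net primary income + net secondary income
Sum of the known components = -51.1
Net current transfers = CA - (known components) = 155.1 - (-51.1) = 206.2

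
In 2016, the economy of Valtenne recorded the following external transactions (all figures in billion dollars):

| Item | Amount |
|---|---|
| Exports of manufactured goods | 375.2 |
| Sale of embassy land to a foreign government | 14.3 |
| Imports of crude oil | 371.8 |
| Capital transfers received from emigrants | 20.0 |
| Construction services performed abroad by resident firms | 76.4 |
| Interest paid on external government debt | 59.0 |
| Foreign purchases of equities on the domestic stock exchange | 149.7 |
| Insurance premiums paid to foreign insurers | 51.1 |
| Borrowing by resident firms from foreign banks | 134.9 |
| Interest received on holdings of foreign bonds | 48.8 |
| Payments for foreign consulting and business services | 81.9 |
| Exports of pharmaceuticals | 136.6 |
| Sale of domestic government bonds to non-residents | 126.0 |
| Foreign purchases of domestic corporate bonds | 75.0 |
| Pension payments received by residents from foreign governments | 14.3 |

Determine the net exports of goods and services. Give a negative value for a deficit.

Goods: -371.8 + 375.2 + 136.6 = 140.0
Services: -81.9 + 76.4 - 51.1 = -56.6
Trade balance = 140.0 + (-56.6) = 83.4
(Excluded from the trade balance — capital account: sale of embassy land to a foreign government 14.3, capital transfers received from emigrants 20.0; primary income: interest paid on external government debt 59.0, interest received on holdings of foreign bonds 48.8; financial account: foreign purchases of equities on the domestic stock exchange 149.7, borrowing by resident firms from foreign banks 134.9, sale of domestic government bonds to non-residents 126.0, foreign purchases of domestic corporate bonds 75.0; secondary income: pension payments received by residents from foreign governments 14.3.)

83.4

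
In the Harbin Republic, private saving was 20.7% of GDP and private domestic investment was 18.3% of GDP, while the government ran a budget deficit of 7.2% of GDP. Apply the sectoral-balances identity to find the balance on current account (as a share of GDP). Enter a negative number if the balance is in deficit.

By the sectoral-balances identity, CA = (S_private - I) + (T - G).
Private balance = 20.7 - 18.3 = 2.4
Government balance (T - G) = -7.2
CA = 2.4 + (-7.2) = -4.8

-4.8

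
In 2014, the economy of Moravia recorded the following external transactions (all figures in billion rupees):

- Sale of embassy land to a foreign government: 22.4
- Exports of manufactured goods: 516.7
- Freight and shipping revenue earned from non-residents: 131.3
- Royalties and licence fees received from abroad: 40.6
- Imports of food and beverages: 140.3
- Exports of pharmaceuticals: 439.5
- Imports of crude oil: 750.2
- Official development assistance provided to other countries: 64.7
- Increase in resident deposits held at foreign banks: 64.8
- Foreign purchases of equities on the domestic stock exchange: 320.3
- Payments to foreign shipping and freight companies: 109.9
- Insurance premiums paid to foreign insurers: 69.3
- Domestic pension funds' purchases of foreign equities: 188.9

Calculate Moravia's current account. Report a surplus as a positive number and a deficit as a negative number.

Goods: -750.2 + 516.7 + 439.5 - 140.3 = 65.7
Services: 40.6 + 131.3 - 69.3 - 109.9 = -7.3
Secondary income: -64.7
Current account = 65.7 + (-7.3) + (-64.7) = -6.3
(Excluded from the current account — capital account: sale of embassy land to a foreign government 22.4; financial account: increase in resident deposits held at foreign banks 64.8, foreign purchases of equities on the domestic stock exchange 320.3, domestic pension funds' purchases of foreign equities 188.9.)

-6.3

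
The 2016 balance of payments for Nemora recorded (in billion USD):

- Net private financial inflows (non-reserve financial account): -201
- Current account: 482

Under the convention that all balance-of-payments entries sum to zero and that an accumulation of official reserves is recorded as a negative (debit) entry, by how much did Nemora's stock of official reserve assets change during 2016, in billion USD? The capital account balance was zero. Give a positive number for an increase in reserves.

281

Official reserve transactions balance = -(482 + (-201)) = -281
An accumulation of reserves is recorded as a debit (negative entry), so the change in the stock of reserves is the negative of that balance.
Change in official reserves = -(-281) = 281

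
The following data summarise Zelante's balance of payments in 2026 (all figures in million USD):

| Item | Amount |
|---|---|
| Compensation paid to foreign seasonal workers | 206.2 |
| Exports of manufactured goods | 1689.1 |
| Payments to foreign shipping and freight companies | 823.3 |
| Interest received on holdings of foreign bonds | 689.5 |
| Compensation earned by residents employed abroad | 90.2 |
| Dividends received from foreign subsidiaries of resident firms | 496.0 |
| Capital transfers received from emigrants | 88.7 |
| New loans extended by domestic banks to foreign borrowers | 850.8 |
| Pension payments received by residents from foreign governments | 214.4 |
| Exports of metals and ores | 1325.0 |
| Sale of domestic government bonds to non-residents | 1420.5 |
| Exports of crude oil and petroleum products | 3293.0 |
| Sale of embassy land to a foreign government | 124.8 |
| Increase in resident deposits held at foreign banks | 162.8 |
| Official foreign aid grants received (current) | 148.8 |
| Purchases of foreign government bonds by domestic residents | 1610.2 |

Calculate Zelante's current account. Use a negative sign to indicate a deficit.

6916.5

Goods: 1325.0 + 3293.0 + 1689.1 = 6307.1
Services: -823.3
Primary income: -206.2 + 90.2 + 496.0 + 689.5 = 1069.5
Secondary income: 148.8 + 214.4 = 363.2
Current account = 6307.1 + (-823.3) + 1069.5 + 363.2 = 6916.5
(Excluded from the current account — capital account: capital transfers received from emigrants 88.7, sale of embassy land to a foreign government 124.8; financial account: new loans extended by domestic banks to foreign borrowers 850.8, sale of domestic government bonds to non-residents 1420.5, increase in resident deposits held at foreign banks 162.8, purchases of foreign government bonds by domestic residents 1610.2.)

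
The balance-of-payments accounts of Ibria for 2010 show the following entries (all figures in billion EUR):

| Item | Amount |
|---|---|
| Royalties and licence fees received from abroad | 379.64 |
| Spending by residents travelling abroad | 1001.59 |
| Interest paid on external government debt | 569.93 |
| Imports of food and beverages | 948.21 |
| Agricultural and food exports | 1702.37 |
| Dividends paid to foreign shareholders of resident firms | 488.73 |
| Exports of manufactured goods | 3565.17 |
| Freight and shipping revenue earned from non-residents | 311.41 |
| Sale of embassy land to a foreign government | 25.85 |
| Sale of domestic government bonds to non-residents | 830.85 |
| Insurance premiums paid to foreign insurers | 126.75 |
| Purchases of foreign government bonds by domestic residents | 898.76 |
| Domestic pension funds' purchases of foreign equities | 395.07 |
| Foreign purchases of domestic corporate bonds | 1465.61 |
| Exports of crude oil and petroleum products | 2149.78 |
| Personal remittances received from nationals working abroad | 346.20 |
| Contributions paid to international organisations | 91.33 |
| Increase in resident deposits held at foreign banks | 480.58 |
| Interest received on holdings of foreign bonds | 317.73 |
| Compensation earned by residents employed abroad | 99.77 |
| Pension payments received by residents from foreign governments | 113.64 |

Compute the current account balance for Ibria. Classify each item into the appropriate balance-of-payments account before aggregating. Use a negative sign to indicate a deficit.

5759.17

Goods: 3565.17 + 1702.37 + 2149.78 - 948.21 = 6469.11
Services: 379.64 - 1001.59 + 311.41 - 126.75 = -437.29
Primary income: -569.93 + 317.73 + 99.77 - 488.73 = -641.16
Secondary income: 113.64 + 346.20 - 91.33 = 368.51
Current account = 6469.11 + (-437.29) + (-641.16) + 368.51 = 5759.17
(Excluded from the current account — capital account: sale of embassy land to a foreign government 25.85; financial account: sale of domestic government bonds to non-residents 830.85, purchases of foreign government bonds by domestic residents 898.76, domestic pension funds' purchases of foreign equities 395.07, foreign purchases of domestic corporate bonds 1465.61, increase in resident deposits held at foreign banks 480.58.)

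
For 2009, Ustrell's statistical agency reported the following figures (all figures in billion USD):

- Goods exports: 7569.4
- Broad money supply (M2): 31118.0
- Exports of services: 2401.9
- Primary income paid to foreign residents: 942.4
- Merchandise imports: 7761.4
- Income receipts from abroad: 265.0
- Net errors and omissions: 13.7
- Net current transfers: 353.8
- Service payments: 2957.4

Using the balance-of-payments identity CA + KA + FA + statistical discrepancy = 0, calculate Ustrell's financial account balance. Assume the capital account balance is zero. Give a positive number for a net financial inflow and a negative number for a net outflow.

1057.4

Goods balance = 7569.4 - 7761.4 = -192.0
Services balance = 2401.9 - 2957.4 = -555.5
Trade balance (goods + services) = -192.0 + (-555.5) = -747.5
Net primary income = 265.0 - 942.4 = -677.4
Net secondary income = 353.8
Current account = -747.5 + (-677.4) + 353.8 = -1071.1
Financial account = -(-1071.1 + 13.7) = 1057.4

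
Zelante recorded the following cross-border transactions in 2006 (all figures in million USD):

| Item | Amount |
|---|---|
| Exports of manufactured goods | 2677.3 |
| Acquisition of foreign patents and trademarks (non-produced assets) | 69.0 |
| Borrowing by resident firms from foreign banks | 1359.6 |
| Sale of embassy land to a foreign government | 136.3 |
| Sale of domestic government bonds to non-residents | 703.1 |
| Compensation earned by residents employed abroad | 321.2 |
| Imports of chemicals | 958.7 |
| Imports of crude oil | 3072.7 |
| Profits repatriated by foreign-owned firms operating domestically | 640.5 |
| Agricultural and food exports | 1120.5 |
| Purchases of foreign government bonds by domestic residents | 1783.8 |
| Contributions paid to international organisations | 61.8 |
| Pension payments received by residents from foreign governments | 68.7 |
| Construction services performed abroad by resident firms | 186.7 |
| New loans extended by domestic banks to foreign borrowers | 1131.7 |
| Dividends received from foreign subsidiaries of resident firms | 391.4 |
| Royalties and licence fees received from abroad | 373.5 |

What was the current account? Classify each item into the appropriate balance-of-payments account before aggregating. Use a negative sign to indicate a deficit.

Goods: 1120.5 - 3072.7 + 2677.3 - 958.7 = -233.6
Services: 373.5 + 186.7 = 560.2
Primary income: 321.2 + 391.4 - 640.5 = 72.1
Secondary income: -61.8 + 68.7 = 6.9
Current account = (-233.6) + 560.2 + 72.1 + 6.9 = 405.6
(Excluded from the current account — capital account: acquisition of foreign patents and trademarks (non-produced assets) 69.0, sale of embassy land to a foreign government 136.3; financial account: borrowing by resident firms from foreign banks 1359.6, sale of domestic government bonds to non-residents 703.1, purchases of foreign government bonds by domestic residents 1783.8, new loans extended by domestic banks to foreign borrowers 1131.7.)

405.6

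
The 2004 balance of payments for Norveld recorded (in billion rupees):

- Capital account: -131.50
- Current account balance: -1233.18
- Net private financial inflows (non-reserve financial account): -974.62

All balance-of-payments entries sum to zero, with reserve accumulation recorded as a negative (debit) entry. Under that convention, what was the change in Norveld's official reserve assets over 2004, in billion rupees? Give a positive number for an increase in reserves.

-2339.30

Official reserve transactions balance = -((-1233.18) + (-131.50) + (-974.62)) = 2339.30
An accumulation of reserves is recorded as a debit (negative entry), so the change in the stock of reserves is the negative of that balance.
Change in official reserves = -(2339.30) = -2339.30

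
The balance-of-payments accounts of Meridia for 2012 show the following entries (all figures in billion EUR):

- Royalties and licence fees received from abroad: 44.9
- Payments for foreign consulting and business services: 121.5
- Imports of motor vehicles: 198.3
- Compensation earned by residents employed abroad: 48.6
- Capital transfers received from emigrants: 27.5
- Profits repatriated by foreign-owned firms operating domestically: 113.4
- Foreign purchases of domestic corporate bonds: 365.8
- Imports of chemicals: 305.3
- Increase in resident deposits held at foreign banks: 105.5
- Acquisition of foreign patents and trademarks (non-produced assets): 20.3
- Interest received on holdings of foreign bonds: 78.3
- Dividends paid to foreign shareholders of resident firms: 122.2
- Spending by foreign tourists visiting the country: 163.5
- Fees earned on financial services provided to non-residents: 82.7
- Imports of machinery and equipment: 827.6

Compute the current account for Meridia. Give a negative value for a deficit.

Goods: -827.6 - 305.3 - 198.3 = -1331.2
Services: 44.9 - 121.5 + 82.7 + 163.5 = 169.6
Primary income: 48.6 - 122.2 + 78.3 - 113.4 = -108.7
Current account = (-1331.2) + 169.6 + (-108.7) = -1270.3
(Excluded from the current account — capital account: capital transfers received from emigrants 27.5, acquisition of foreign patents and trademarks (non-produced assets) 20.3; financial account: foreign purchases of domestic corporate bonds 365.8, increase in resident deposits held at foreign banks 105.5.)

-1270.3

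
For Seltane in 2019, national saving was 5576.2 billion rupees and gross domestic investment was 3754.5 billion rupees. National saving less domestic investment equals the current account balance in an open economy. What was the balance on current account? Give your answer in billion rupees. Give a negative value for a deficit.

CA = S - I = 5576.2 - 3754.5 = 1821.7

1821.7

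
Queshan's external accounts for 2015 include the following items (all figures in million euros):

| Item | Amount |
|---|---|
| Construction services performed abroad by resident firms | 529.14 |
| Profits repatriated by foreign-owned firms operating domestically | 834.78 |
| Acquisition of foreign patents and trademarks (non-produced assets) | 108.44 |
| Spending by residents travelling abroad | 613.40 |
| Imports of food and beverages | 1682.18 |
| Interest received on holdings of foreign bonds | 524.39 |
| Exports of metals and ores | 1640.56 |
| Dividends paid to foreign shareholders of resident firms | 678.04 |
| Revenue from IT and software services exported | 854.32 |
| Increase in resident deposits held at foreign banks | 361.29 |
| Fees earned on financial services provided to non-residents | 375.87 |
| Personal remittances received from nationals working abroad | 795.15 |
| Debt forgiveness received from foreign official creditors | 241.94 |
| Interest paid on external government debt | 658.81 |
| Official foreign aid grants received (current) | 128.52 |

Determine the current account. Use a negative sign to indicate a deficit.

380.74

Goods: 1640.56 - 1682.18 = -41.62
Services: -613.40 + 529.14 + 375.87 + 854.32 = 1145.93
Primary income: 524.39 - 658.81 - 834.78 - 678.04 = -1647.24
Secondary income: 795.15 + 128.52 = 923.67
Current account = (-41.62) + 1145.93 + (-1647.24) + 923.67 = 380.74
(Excluded from the current account — capital account: acquisition of foreign patents and trademarks (non-produced assets) 108.44, debt forgiveness received from foreign official creditors 241.94; financial account: increase in resident deposits held at foreign banks 361.29.)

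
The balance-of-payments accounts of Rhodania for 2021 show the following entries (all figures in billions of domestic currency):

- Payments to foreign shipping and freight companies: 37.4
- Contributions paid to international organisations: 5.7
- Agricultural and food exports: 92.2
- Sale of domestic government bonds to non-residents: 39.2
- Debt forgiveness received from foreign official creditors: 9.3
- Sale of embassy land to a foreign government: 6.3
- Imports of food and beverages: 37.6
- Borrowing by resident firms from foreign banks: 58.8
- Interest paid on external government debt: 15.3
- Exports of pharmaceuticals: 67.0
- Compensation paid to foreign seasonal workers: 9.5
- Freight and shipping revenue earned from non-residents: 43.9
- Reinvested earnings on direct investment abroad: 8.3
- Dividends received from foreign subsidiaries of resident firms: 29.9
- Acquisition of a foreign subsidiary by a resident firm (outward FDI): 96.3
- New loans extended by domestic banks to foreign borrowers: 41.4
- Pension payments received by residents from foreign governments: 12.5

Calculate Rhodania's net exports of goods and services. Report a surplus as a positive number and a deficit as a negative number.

Goods: -37.6 + 67.0 + 92.2 = 121.6
Services: 43.9 - 37.4 = 6.5
Trade balance = 121.6 + 6.5 = 128.1
(Excluded from the trade balance — secondary income: contributions paid to international organisations 5.7, pension payments received by residents from foreign governments 12.5; financial account: sale of domestic government bonds to non-residents 39.2, borrowing by resident firms from foreign banks 58.8, acquisition of a foreign subsidiary by a resident firm (outward FDI) 96.3, new loans extended by domestic banks to foreign borrowers 41.4; capital account: debt forgiveness received from foreign official creditors 9.3, sale of embassy land to a foreign government 6.3; primary income: interest paid on external government debt 15.3, compensation paid to foreign seasonal workers 9.5, reinvested earnings on direct investment abroad 8.3, dividends received from foreign subsidiaries of resident firms 29.9.)

128.1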